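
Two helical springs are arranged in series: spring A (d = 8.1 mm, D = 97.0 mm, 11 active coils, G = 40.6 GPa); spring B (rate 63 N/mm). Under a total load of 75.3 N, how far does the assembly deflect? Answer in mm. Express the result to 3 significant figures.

35.8 mm

k_A = Gd⁴/(8D³N_a) = (40.6×10³)(8.1⁴)/(8·97.0³·11) = 2.176 N/mm
Series: 1/k_eq = 1/2.176 + 1/63 = 0.47542; k_eq = 2.1034 N/mm
δ = F/k_eq = 75.3/2.1034 = 35.799 mm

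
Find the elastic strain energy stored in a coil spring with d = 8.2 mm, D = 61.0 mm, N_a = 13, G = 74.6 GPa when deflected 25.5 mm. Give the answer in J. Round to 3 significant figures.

4.65 J

k = Gd⁴/(8D³N_a) = (74.6×10³)(8.2⁴)/(8·61.0³·13) = 14.288 N/mm
U = ½kδ² = 0.5 × 14.288 × 25.5² = 4645.4 N·mm = 4.6454 J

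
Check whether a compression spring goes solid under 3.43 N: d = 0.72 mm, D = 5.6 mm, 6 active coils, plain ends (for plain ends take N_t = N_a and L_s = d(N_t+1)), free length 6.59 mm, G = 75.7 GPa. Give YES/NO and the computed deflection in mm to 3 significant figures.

k = Gd⁴/(8D³N_a) = (75.7×10³)(0.72⁴)/(8·5.6³·6) = 2.4134 N/mm
N_t = 6; L_s = 0.72·7 = 5.04 mm; δ_solid = L₀ − L_s = 6.59 − 5.04 = 1.55 mm
δ = F/k = 3.43/2.4134 = 1.4213 mm
δ < δ_solid → spring does not go solid

NO, δ = 1.42 mm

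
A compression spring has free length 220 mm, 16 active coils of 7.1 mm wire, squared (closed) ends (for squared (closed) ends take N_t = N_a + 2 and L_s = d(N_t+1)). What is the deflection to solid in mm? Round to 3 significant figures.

85.1 mm

N_t = 18; L_s = 7.1·19 = 134.9 mm
δ_solid = L₀ − L_s = 220 − 134.9 = 85.1 mm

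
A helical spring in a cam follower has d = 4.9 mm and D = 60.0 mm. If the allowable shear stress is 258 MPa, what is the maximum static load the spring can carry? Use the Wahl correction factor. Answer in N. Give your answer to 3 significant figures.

C = D/d = 60.0/4.9 = 12.2449
K_W = (4C−1)/(4C−4) + 0.615/C = 47.980/44.980 + 0.0502 = 1.1169
τ_max = K·8FD/(πd³) → F_max = τ_allow·πd³/(8DK)
F_max = 258·π·4.9³/(8·60.0·1.1169) = 95358/536.12 = 177.87 N

178 N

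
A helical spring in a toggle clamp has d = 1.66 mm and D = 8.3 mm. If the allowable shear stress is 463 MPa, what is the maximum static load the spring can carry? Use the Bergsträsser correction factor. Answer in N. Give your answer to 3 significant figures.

C = D/d = 8.3/1.66 = 5.0000
K_B = (4C+2)/(4C−3) = 22.000/17.000 = 1.2941
τ_max = K·8FD/(πd³) → F_max = τ_allow·πd³/(8DK)
F_max = 463·π·1.66³/(8·8.3·1.2941) = 6653.6/85.929 = 77.431 N

77.4 N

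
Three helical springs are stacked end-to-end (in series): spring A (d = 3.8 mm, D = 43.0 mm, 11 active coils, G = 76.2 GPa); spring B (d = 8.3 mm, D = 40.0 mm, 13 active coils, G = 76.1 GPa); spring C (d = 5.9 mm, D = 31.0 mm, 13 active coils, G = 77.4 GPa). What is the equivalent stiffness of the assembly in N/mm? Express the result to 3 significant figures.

2.03 N/mm

k_A = Gd⁴/(8D³N_a) = (76.2×10³)(3.8⁴)/(8·43.0³·11) = 2.2709 N/mm
k_B = Gd⁴/(8D³N_a) = (76.1×10³)(8.3⁴)/(8·40.0³·13) = 54.26 N/mm
k_C = Gd⁴/(8D³N_a) = (77.4×10³)(5.9⁴)/(8·31.0³·13) = 30.271 N/mm
Series: 1/k_eq = 1/2.2709 + 1/54.26 + 1/30.271 = 0.49181; k_eq = 2.0333 N/mm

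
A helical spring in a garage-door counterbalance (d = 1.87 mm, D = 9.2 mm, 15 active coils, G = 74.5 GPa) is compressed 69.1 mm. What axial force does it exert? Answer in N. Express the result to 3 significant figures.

674 N

k = Gd⁴/(8D³N_a) = (74.5×10³)(1.87⁴)/(8·9.2³·15) = 9.7494 N/mm
F = k·δ = 9.7494 × 69.1 = 673.68 N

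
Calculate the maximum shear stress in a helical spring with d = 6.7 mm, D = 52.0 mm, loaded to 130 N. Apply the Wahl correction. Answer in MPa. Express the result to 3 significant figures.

68.1 MPa

Spring index C = D/d = 52.0/6.7 = 7.7612
K_W = (4C−1)/(4C−4) + 0.615/C = 30.045/27.045 + 0.0792 = 1.1902
τ₀ = 8FD/(πd³) = 8·130·52.0/(π·6.7³) = 54080/944.87 = 57.235 MPa
τ_max = K·τ₀ = 1.1902 × 57.235 = 68.119 MPa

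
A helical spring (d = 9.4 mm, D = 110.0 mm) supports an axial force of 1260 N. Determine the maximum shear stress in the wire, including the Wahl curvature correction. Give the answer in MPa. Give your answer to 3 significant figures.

Spring index C = D/d = 110.0/9.4 = 11.7021
K_W = (4C−1)/(4C−4) + 0.615/C = 45.809/42.809 + 0.0526 = 1.1226
τ₀ = 8FD/(πd³) = 8·1260·110.0/(π·9.4³) = 1.1088e+06/2609.4 = 424.93 MPa
τ_max = K·τ₀ = 1.1226 × 424.93 = 477.04 MPa

477 MPa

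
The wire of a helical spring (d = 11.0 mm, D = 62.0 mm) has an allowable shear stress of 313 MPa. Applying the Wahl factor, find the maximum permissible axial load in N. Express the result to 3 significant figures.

C = D/d = 62.0/11.0 = 5.6364
K_W = (4C−1)/(4C−4) + 0.615/C = 21.545/18.545 + 0.1091 = 1.2709
τ_max = K·8FD/(πd³) → F_max = τ_allow·πd³/(8DK)
F_max = 313·π·11.0³/(8·62.0·1.2709) = 1.3088e+06/630.36 = 2076.3 N

2080 N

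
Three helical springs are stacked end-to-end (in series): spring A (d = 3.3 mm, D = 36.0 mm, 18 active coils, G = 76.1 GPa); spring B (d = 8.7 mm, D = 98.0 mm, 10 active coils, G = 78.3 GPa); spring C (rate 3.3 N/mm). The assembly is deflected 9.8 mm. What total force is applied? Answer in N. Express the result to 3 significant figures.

k_A = Gd⁴/(8D³N_a) = (76.1×10³)(3.3⁴)/(8·36.0³·18) = 1.3433 N/mm
k_B = Gd⁴/(8D³N_a) = (78.3×10³)(8.7⁴)/(8·98.0³·10) = 5.9576 N/mm
Series: 1/k_eq = 1/1.3433 + 1/5.9576 + 1/3.3 = 1.2153; k_eq = 0.82283 N/mm
F = k_eq·δ = 0.82283·9.8 = 8.0637 N

8.06 N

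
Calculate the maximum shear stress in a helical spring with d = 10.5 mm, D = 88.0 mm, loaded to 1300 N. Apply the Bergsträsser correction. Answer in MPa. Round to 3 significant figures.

Spring index C = D/d = 88.0/10.5 = 8.3810
K_B = (4C+2)/(4C−3) = 35.524/30.524 = 1.1638
τ₀ = 8FD/(πd³) = 8·1300·88.0/(π·10.5³) = 915200/3636.8 = 251.65 MPa
τ_max = K·τ₀ = 1.1638 × 251.65 = 292.87 MPa

293 MPa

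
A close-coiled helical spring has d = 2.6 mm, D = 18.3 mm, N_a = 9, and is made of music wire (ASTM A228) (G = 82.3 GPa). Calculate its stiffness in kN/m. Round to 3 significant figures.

8.52 kN/m

k = Gd⁴/(8D³N_a) = (82.3×10³ × 2.6⁴) / (8 × 18.3³ × 9)
  = 3.76091e+06 / 441251 = 8.5233 N/mm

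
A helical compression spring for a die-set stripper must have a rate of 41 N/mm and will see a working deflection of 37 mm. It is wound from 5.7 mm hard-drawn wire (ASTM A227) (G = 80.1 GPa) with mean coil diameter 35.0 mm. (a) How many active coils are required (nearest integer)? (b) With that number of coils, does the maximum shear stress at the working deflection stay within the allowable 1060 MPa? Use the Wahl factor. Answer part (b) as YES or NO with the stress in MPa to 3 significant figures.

N_a = Gd⁴/(8D³k) = (80.1×10³)(5.7⁴)/(8·35.0³·41) = 6.012 → N_a = 6
Actual rate k = Gd⁴/(8D³·6) = 41.085 N/mm
Working load F = kδ = 41.085·37 = 1520.2 N
C = 35.0/5.7 = 6.1404; K_W = (4C−1)/(4C−4)+0.615/C = 1.2461
τ_max = K_W·8FD/(πd³) = 1.2461·731.6 = 911.61 MPa
τ_max ≤ 1060 MPa → acceptable

(a) 6 coils; (b) YES, τ_max = 912 MPa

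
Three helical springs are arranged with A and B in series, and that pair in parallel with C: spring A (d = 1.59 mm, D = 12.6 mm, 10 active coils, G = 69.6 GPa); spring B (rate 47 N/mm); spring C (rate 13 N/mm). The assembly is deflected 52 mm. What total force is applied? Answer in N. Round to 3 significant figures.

812 N

k_A = Gd⁴/(8D³N_a) = (69.6×10³)(1.59⁴)/(8·12.6³·10) = 2.7797 N/mm
Springs A,B series: k_AB = 1/(1/2.7797+1/47) = 2.6245 N/mm; parallel with C: k_eq = 2.6245+13 = 15.624 N/mm
F = k_eq·δ = 15.624·52 = 812.47 N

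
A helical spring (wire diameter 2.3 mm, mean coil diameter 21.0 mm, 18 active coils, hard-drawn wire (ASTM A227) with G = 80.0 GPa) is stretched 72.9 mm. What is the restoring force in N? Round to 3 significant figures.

k = Gd⁴/(8D³N_a) = (80.0×10³)(2.3⁴)/(8·21.0³·18) = 1.6787 N/mm
F = k·δ = 1.6787 × 72.9 = 122.38 N

122 N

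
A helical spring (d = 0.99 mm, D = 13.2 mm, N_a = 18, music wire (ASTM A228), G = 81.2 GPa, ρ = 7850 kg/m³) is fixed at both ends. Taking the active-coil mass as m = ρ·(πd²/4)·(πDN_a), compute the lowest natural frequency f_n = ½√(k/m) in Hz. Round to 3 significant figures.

114 Hz

k = Gd⁴/(8D³N_a) = (81.2×10³)(0.99⁴)/(8·13.2³·18) = 0.23551 N/mm = 235.51 N/m
Wire length L = πDN_a = π·13.2·18 = 746.44 mm
m = ρ·(πd²/4)·L = 7850 × 0.76977×10⁻⁶ m² × 0.74644 m = 0.0045105 kg
f_n = ½√(k/m) = 0.5·√(235.51/0.0045105) = 0.5·√(52214) = 114.25 Hz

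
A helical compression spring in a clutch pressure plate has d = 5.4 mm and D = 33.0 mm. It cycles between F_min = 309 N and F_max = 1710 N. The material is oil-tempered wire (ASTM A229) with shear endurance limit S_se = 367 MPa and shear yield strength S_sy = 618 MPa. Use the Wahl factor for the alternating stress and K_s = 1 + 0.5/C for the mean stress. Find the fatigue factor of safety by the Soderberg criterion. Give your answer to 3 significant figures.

0.452

C = D/d = 33.0/5.4 = 6.1111; K_W = (4C−1)/(4C−4)+0.615/C = 1.2474; K_s = 1+0.5/C = 1.0818
F_a = (F_max−F_min)/2 = 700.5 N; F_m = (F_max+F_min)/2 = 1009.5 N
τ_a = K_W·8F_aD/(πd³) = 1.2474 × 373.84 = 466.31 MPa
τ_m = K_s·8F_mD/(πd³) = 1.0818 × 538.74 = 582.82 MPa
Soderberg: 1/n_f = τ_a/S_se + τ_m/S_sy = 466.31/367 + 582.82/618 = 1.27061 + 0.94307 = 2.2137
n_f = 1/2.2137 = 0.4517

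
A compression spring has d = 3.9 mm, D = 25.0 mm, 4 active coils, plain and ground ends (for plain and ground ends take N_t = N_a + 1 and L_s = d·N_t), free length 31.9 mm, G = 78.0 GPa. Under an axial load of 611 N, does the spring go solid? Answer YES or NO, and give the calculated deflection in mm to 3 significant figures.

YES, δ = 16.9 mm

k = Gd⁴/(8D³N_a) = (78.0×10³)(3.9⁴)/(8·25.0³·4) = 36.09 N/mm
N_t = 5; L_s = 3.9·5 = 19.5 mm; δ_solid = L₀ − L_s = 31.9 − 19.5 = 12.4 mm
δ = F/k = 611/36.09 = 16.93 mm
δ ≥ δ_solid → spring goes solid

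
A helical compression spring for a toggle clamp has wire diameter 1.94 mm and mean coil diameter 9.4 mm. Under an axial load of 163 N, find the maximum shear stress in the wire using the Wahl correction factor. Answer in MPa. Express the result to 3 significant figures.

706 MPa

Spring index C = D/d = 9.4/1.94 = 4.8454
K_W = (4C−1)/(4C−4) + 0.615/C = 18.381/15.381 + 0.1269 = 1.3220
τ₀ = 8FD/(πd³) = 8·163·9.4/(π·1.94³) = 12257.6/22.938 = 534.38 MPa
τ_max = K·τ₀ = 1.3220 × 534.38 = 706.43 MPa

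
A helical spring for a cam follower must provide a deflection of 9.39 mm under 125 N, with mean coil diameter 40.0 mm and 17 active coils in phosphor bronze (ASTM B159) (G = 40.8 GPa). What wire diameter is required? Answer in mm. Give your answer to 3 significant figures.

7.30 mm

Required rate k = F/δ = 125/9.39 = 13.312 N/mm
d = (8D³N_a·k / G)^(1/4) = (8·40.0³·17·13.312 / (40.8×10³))^0.25
  = (2839.9)^0.25 = 7.3000 mm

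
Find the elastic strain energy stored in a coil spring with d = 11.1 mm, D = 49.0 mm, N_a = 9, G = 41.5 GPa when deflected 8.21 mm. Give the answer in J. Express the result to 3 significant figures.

k = Gd⁴/(8D³N_a) = (41.5×10³)(11.1⁴)/(8·49.0³·9) = 74.374 N/mm
U = ½kδ² = 0.5 × 74.374 × 8.21² = 2506.5 N·mm = 2.5065 J

2.51 J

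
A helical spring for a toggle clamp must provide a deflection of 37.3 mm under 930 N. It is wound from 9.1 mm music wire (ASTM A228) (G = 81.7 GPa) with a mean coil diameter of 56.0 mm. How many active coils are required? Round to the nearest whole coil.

16

Required rate k = F/δ = 930/37.3 = 24.933 N/mm
N_a = Gd⁴/(8D³k) = (81.7×10³ × 9.1⁴)/(8 × 56.0³ × 24.933)
    = 5.60257e+08 / 3.5029e+07 = 15.99 → 16 coils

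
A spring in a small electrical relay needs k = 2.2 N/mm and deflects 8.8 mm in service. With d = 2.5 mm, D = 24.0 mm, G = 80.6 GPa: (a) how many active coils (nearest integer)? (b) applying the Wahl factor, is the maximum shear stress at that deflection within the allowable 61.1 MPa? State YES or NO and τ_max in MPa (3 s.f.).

N_a = Gd⁴/(8D³k) = (80.6×10³)(2.5⁴)/(8·24.0³·2.2) = 12.94 → N_a = 13
Actual rate k = Gd⁴/(8D³·13) = 2.1899 N/mm
Working load F = kδ = 2.1899·8.8 = 19.271 N
C = 24.0/2.5 = 9.6000; K_W = (4C−1)/(4C−4)+0.615/C = 1.1513
τ_max = K_W·8FD/(πd³) = 1.1513·75.378 = 86.78 MPa
τ_max > 61.1 MPa → exceeds allowable

(a) 13 coils; (b) NO, τ_max = 86.8 MPa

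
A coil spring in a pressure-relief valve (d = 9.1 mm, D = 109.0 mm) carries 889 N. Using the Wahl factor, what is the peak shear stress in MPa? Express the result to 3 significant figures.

Spring index C = D/d = 109.0/9.1 = 11.9780
K_W = (4C−1)/(4C−4) + 0.615/C = 46.912/43.912 + 0.0513 = 1.1197
τ₀ = 8FD/(πd³) = 8·889·109.0/(π·9.1³) = 775208/2367.4 = 327.45 MPa
τ_max = K·τ₀ = 1.1197 × 327.45 = 366.63 MPa

367 MPa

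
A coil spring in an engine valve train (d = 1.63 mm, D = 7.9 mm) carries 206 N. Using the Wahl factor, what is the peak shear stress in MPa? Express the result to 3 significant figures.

Spring index C = D/d = 7.9/1.63 = 4.8466
K_W = (4C−1)/(4C−4) + 0.615/C = 18.387/15.387 + 0.1269 = 1.3219
τ₀ = 8FD/(πd³) = 8·206·7.9/(π·1.63³) = 13019.2/13.605 = 956.91 MPa
τ_max = K·τ₀ = 1.3219 × 956.91 = 1264.9 MPa

1260 MPa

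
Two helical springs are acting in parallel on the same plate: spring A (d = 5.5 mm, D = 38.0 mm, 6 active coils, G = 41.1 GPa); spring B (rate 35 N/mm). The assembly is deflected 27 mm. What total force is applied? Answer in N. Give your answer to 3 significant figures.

k_A = Gd⁴/(8D³N_a) = (41.1×10³)(5.5⁴)/(8·38.0³·6) = 14.279 N/mm
Parallel: k_eq = 14.279 + 35 = 49.279 N/mm
F = k_eq·δ = 49.279·27 = 1330.5 N

1330 N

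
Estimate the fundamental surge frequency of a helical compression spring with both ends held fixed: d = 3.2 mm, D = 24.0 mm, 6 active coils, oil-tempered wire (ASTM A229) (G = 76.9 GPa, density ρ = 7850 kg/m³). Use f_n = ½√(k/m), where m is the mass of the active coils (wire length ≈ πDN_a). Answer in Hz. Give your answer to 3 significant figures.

326 Hz

k = Gd⁴/(8D³N_a) = (76.9×10³)(3.2⁴)/(8·24.0³·6) = 12.152 N/mm = 12152 N/m
Wire length L = πDN_a = π·24.0·6 = 452.39 mm
m = ρ·(πd²/4)·L = 7850 × 8.0425×10⁻⁶ m² × 0.45239 m = 0.028561 kg
f_n = ½√(k/m) = 0.5·√(12152/0.028561) = 0.5·√(4.2548e+05) = 326.14 Hz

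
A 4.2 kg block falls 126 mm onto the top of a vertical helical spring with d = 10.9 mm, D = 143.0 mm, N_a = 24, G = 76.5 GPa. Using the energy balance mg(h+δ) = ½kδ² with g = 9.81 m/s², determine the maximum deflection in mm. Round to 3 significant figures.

k = Gd⁴/(8D³N_a) = (76.5×10³)(10.9⁴)/(8·143.0³·24) = 1.9233 N/mm
W = mg = 4.2 × 9.81 = 41.202 N
½kδ² − Wδ − Wh = 0 → δ = (W + √(W² + 2kWh))/k
δ = (41.202 + √(1697.6 + 19969.9))/1.9233 = (41.202 + 147.2)/1.9233 = 97.955 mm

98.0 mm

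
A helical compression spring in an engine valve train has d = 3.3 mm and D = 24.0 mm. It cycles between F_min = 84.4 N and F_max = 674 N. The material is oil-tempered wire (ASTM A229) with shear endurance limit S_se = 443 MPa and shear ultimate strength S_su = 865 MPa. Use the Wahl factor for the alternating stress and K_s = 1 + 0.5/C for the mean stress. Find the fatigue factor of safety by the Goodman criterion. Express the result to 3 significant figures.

C = D/d = 24.0/3.3 = 7.2727; K_W = (4C−1)/(4C−4)+0.615/C = 1.2041; K_s = 1+0.5/C = 1.0688
F_a = (F_max−F_min)/2 = 294.8 N; F_m = (F_max+F_min)/2 = 379.2 N
τ_a = K_W·8F_aD/(πd³) = 1.2041 × 501.35 = 603.68 MPa
τ_m = K_s·8F_mD/(πd³) = 1.0688 × 644.88 = 689.21 MPa
Goodman: 1/n_f = τ_a/S_se + τ_m/S_su = 603.68/443 + 689.21/865 = 1.36272 + 0.79678 = 2.1595
n_f = 1/2.1595 = 0.4631

0.463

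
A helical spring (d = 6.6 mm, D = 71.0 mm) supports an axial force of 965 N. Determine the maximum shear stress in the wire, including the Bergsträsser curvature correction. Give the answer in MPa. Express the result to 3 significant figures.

683 MPa

Spring index C = D/d = 71.0/6.6 = 10.7576
K_B = (4C+2)/(4C−3) = 45.030/40.030 = 1.1249
τ₀ = 8FD/(πd³) = 8·965·71.0/(π·6.6³) = 548120/903.2 = 606.87 MPa
τ_max = K·τ₀ = 1.1249 × 606.87 = 682.67 MPa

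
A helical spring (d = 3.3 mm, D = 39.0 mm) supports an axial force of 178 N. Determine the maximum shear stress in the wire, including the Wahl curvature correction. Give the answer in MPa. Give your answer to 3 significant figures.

Spring index C = D/d = 39.0/3.3 = 11.8182
K_W = (4C−1)/(4C−4) + 0.615/C = 46.273/43.273 + 0.0520 = 1.1214
τ₀ = 8FD/(πd³) = 8·178·39.0/(π·3.3³) = 55536/112.9 = 491.91 MPa
τ_max = K·τ₀ = 1.1214 × 491.91 = 551.61 MPa

552 MPa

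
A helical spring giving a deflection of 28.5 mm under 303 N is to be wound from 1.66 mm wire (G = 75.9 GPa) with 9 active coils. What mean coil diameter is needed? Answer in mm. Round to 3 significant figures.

Required rate k = F/δ = 303/28.5 = 10.632 N/mm
D = (Gd⁴/(8N_a·k))^(1/3) = (75.9×10³·1.66⁴/(8·9·10.632))^(1/3)
  = (752.911)^(1/3) = 9.0973 mm

9.10 mm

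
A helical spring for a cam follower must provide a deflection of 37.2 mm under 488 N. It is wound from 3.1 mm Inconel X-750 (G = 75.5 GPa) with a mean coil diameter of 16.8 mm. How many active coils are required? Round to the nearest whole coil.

14

Required rate k = F/δ = 488/37.2 = 13.118 N/mm
N_a = Gd⁴/(8D³k) = (75.5×10³ × 3.1⁴)/(8 × 16.8³ × 13.118)
    = 6.97258e+06 / 497616 = 14.01 → 14 coils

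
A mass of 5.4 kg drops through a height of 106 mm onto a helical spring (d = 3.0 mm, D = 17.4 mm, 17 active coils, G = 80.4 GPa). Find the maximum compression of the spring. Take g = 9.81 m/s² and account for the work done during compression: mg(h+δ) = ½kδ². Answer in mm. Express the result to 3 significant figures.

41.5 mm

k = Gd⁴/(8D³N_a) = (80.4×10³)(3.0⁴)/(8·17.4³·17) = 9.0898 N/mm
W = mg = 5.4 × 9.81 = 52.974 N
½kδ² − Wδ − Wh = 0 → δ = (W + √(W² + 2kWh))/k
δ = (52.974 + √(2806.2 + 102083))/9.0898 = (52.974 + 323.87)/9.0898 = 41.457 mm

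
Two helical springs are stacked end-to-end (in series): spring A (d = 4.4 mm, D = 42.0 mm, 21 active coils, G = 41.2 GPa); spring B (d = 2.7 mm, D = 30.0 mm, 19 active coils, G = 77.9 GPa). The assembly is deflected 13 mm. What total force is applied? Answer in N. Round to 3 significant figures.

k_A = Gd⁴/(8D³N_a) = (41.2×10³)(4.4⁴)/(8·42.0³·21) = 1.2407 N/mm
k_B = Gd⁴/(8D³N_a) = (77.9×10³)(2.7⁴)/(8·30.0³·19) = 1.0088 N/mm
Series: 1/k_eq = 1/1.2407 + 1/1.0088 = 1.7973; k_eq = 0.55638 N/mm
F = k_eq·δ = 0.55638·13 = 7.2329 N

7.23 N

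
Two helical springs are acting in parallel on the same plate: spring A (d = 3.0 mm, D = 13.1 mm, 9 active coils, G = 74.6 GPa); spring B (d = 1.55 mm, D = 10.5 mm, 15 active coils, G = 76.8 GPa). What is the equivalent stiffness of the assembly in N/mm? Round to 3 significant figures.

40.5 N/mm

k_A = Gd⁴/(8D³N_a) = (74.6×10³)(3.0⁴)/(8·13.1³·9) = 37.332 N/mm
k_B = Gd⁴/(8D³N_a) = (76.8×10³)(1.55⁴)/(8·10.5³·15) = 3.1911 N/mm
Parallel: k_eq = 37.332 + 3.1911 = 40.523 N/mm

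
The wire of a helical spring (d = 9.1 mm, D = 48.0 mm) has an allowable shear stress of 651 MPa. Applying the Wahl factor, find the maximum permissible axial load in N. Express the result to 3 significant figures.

C = D/d = 48.0/9.1 = 5.2747
K_W = (4C−1)/(4C−4) + 0.615/C = 20.099/17.099 + 0.1166 = 1.2920
τ_max = K·8FD/(πd³) → F_max = τ_allow·πd³/(8DK)
F_max = 651·π·9.1³/(8·48.0·1.2920) = 1.5412e+06/496.14 = 3106.3 N

3110 N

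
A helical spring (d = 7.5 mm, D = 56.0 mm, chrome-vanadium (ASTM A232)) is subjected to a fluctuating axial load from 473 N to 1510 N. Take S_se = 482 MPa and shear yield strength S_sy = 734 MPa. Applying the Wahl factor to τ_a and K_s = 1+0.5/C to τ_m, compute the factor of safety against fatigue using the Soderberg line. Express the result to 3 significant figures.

C = D/d = 56.0/7.5 = 7.4667; K_W = (4C−1)/(4C−4)+0.615/C = 1.1983; K_s = 1+0.5/C = 1.0670
F_a = (F_max−F_min)/2 = 518.5 N; F_m = (F_max+F_min)/2 = 991.5 N
τ_a = K_W·8F_aD/(πd³) = 1.1983 × 175.26 = 210.03 MPa
τ_m = K_s·8F_mD/(πd³) = 1.0670 × 335.15 = 357.59 MPa
Soderberg: 1/n_f = τ_a/S_se + τ_m/S_sy = 210.03/482 + 357.59/734 = 0.43574 + 0.48718 = 0.92292
n_f = 1/0.92292 = 1.084

1.08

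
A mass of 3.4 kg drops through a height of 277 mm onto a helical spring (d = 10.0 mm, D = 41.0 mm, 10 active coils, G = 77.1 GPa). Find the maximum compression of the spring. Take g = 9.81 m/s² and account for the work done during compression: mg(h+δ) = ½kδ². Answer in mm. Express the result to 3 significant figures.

11.7 mm

k = Gd⁴/(8D³N_a) = (77.1×10³)(10.0⁴)/(8·41.0³·10) = 139.83 N/mm
W = mg = 3.4 × 9.81 = 33.354 N
½kδ² − Wδ − Wh = 0 → δ = (W + √(W² + 2kWh))/k
δ = (33.354 + √(1112.5 + 2.58387e+06))/139.83 = (33.354 + 1607.8)/139.83 = 11.736 mm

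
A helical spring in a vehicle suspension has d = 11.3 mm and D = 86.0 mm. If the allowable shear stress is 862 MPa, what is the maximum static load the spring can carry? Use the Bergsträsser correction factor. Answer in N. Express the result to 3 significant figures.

4800 N

C = D/d = 86.0/11.3 = 7.6106
K_B = (4C+2)/(4C−3) = 32.442/27.442 = 1.1822
τ_max = K·8FD/(πd³) → F_max = τ_allow·πd³/(8DK)
F_max = 862·π·11.3³/(8·86.0·1.1822) = 3.9074e+06/813.35 = 4804.1 N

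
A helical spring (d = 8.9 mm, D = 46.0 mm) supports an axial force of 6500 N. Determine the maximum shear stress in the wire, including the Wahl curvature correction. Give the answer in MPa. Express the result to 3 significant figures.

1400 MPa

Spring index C = D/d = 46.0/8.9 = 5.1685
K_W = (4C−1)/(4C−4) + 0.615/C = 19.674/16.674 + 0.1190 = 1.2989
τ₀ = 8FD/(πd³) = 8·6500·46.0/(π·8.9³) = 2.392e+06/2214.7 = 1080 MPa
τ_max = K·τ₀ = 1.2989 × 1080 = 1402.9 MPa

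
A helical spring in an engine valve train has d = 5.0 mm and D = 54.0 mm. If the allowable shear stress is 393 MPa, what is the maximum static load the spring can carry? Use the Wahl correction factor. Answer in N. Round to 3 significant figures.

315 N

C = D/d = 54.0/5.0 = 10.8000
K_W = (4C−1)/(4C−4) + 0.615/C = 42.200/39.200 + 0.0569 = 1.1335
τ_max = K·8FD/(πd³) → F_max = τ_allow·πd³/(8DK)
F_max = 393·π·5.0³/(8·54.0·1.1335) = 1.5433e+05/489.66 = 315.18 N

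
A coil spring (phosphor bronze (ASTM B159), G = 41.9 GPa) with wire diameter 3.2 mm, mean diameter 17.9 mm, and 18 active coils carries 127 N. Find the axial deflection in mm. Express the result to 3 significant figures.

23.9 mm

k = Gd⁴/(8D³N_a) = (41.9×10³)(3.2⁴)/(8·17.9³·18) = 5.3198 N/mm
δ = F/k = 127 / 5.3198 = 23.873 mm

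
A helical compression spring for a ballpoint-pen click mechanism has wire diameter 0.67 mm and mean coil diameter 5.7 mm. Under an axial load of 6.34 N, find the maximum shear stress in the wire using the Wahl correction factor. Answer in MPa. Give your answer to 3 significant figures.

359 MPa

Spring index C = D/d = 5.7/0.67 = 8.5075
K_W = (4C−1)/(4C−4) + 0.615/C = 33.030/30.030 + 0.0723 = 1.1722
τ₀ = 8FD/(πd³) = 8·6.34·5.7/(π·0.67³) = 289.104/0.94487 = 305.97 MPa
τ_max = K·τ₀ = 1.1722 × 305.97 = 358.66 MPa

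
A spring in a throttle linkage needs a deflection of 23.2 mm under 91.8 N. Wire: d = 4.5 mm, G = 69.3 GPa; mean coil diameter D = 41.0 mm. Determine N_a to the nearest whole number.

13

Required rate k = F/δ = 91.8/23.2 = 3.9569 N/mm
N_a = Gd⁴/(8D³k) = (69.3×10³ × 4.5⁴)/(8 × 41.0³ × 3.9569)
    = 2.84173e+07 / 2.18171e+06 = 13.03 → 13 coils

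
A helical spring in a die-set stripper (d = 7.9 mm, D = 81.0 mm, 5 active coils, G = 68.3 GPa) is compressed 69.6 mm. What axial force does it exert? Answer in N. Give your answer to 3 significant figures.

871 N

k = Gd⁴/(8D³N_a) = (68.3×10³)(7.9⁴)/(8·81.0³·5) = 12.515 N/mm
F = k·δ = 12.515 × 69.6 = 871.01 N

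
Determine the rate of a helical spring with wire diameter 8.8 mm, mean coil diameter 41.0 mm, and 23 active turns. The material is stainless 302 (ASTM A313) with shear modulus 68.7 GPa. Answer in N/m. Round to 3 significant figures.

k = Gd⁴/(8D³N_a) = (68.7×10³ × 8.8⁴) / (8 × 41.0³ × 23)
  = 4.11991e+08 / 1.26815e+07 = 32.488 N/mm = 32488 N/m

32500 N/m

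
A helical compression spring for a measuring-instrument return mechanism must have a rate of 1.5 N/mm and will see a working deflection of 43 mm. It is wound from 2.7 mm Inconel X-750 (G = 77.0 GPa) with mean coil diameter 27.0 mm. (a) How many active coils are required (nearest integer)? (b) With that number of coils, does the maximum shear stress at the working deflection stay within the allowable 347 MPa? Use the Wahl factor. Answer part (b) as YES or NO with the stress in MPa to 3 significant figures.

N_a = Gd⁴/(8D³k) = (77.0×10³)(2.7⁴)/(8·27.0³·1.5) = 17.33 → N_a = 17
Actual rate k = Gd⁴/(8D³·17) = 1.5287 N/mm
Working load F = kδ = 1.5287·43 = 65.733 N
C = 27.0/2.7 = 10.0000; K_W = (4C−1)/(4C−4)+0.615/C = 1.1448
τ_max = K_W·8FD/(πd³) = 1.1448·229.61 = 262.87 MPa
τ_max ≤ 347 MPa → acceptable

(a) 17 coils; (b) YES, τ_max = 263 MPa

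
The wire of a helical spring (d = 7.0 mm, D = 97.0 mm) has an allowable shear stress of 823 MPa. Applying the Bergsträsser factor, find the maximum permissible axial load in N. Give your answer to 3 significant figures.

1040 N

C = D/d = 97.0/7.0 = 13.8571
K_B = (4C+2)/(4C−3) = 57.429/52.429 = 1.0954
τ_max = K·8FD/(πd³) → F_max = τ_allow·πd³/(8DK)
F_max = 823·π·7.0³/(8·97.0·1.0954) = 8.8684e+05/850.01 = 1043.3 N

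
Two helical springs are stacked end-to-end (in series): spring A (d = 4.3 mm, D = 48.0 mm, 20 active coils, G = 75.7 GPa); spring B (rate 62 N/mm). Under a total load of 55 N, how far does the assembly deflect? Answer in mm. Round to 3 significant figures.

38.5 mm

k_A = Gd⁴/(8D³N_a) = (75.7×10³)(4.3⁴)/(8·48.0³·20) = 1.4626 N/mm
Series: 1/k_eq = 1/1.4626 + 1/62 = 0.69984; k_eq = 1.4289 N/mm
δ = F/k_eq = 55/1.4289 = 38.491 mm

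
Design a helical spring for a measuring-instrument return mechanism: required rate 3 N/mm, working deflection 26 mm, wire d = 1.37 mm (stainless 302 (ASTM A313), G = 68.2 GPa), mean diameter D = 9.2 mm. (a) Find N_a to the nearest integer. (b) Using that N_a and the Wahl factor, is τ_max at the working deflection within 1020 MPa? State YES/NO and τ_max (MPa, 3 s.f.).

N_a = Gd⁴/(8D³k) = (68.2×10³)(1.37⁴)/(8·9.2³·3) = 12.86 → N_a = 13
Actual rate k = Gd⁴/(8D³·13) = 2.9667 N/mm
Working load F = kδ = 2.9667·26 = 77.134 N
C = 9.2/1.37 = 6.7153; K_W = (4C−1)/(4C−4)+0.615/C = 1.2228
τ_max = K_W·8FD/(πd³) = 1.2228·702.76 = 859.34 MPa
τ_max ≤ 1020 MPa → acceptable

(a) 13 coils; (b) YES, τ_max = 859 MPa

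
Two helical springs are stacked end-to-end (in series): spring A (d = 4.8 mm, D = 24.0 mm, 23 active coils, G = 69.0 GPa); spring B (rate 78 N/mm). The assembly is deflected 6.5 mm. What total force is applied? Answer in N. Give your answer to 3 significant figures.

79.0 N

k_A = Gd⁴/(8D³N_a) = (69.0×10³)(4.8⁴)/(8·24.0³·23) = 14.4 N/mm
Series: 1/k_eq = 1/14.4 + 1/78 = 0.082265; k_eq = 12.156 N/mm
F = k_eq·δ = 12.156·6.5 = 79.013 N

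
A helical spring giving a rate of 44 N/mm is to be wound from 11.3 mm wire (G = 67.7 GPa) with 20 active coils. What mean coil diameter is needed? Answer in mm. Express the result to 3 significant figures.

D = (Gd⁴/(8N_a·k))^(1/3) = (67.7×10³·11.3⁴/(8·20·44))^(1/3)
  = (156794)^(1/3) = 53.9233 mm

53.9 mm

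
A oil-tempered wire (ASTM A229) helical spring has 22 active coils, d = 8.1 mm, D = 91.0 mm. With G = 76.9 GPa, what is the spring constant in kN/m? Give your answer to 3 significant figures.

2.50 kN/m

k = Gd⁴/(8D³N_a) = (76.9×10³ × 8.1⁴) / (8 × 91.0³ × 22)
  = 3.31029e+08 / 1.32628e+08 = 2.4959 N/mm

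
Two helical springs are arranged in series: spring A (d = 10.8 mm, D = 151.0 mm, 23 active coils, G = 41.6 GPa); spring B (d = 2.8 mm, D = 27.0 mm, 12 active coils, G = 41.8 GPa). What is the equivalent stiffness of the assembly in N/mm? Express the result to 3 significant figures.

k_A = Gd⁴/(8D³N_a) = (41.6×10³)(10.8⁴)/(8·151.0³·23) = 0.89339 N/mm
k_B = Gd⁴/(8D³N_a) = (41.8×10³)(2.8⁴)/(8·27.0³·12) = 1.3597 N/mm
Series: 1/k_eq = 1/0.89339 + 1/1.3597 = 1.8548; k_eq = 0.53915 N/mm

0.539 N/mm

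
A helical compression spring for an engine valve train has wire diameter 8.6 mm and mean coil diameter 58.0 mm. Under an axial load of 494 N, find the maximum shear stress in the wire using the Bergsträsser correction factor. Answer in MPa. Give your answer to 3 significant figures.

Spring index C = D/d = 58.0/8.6 = 6.7442
K_B = (4C+2)/(4C−3) = 28.977/23.977 = 1.2085
τ₀ = 8FD/(πd³) = 8·494·58.0/(π·8.6³) = 229216/1998.2 = 114.71 MPa
τ_max = K·τ₀ = 1.2085 × 114.71 = 138.63 MPa

139 MPa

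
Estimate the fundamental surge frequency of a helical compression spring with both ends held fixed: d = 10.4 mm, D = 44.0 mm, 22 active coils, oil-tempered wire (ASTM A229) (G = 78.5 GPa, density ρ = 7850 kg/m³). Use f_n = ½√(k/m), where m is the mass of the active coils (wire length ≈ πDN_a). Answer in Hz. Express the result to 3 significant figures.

k = Gd⁴/(8D³N_a) = (78.5×10³)(10.4⁴)/(8·44.0³·22) = 61.254 N/mm = 61254 N/m
Wire length L = πDN_a = π·44.0·22 = 3041.1 mm
m = ρ·(πd²/4)·L = 7850 × 84.949×10⁻⁶ m² × 3.0411 m = 2.0279 kg
f_n = ½√(k/m) = 0.5·√(61254/2.0279) = 0.5·√(30205) = 86.898 Hz

86.9 Hz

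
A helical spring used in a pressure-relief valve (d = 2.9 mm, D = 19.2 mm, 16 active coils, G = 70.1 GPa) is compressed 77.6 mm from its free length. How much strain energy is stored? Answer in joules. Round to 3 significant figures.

16.5 J

k = Gd⁴/(8D³N_a) = (70.1×10³)(2.9⁴)/(8·19.2³·16) = 5.4726 N/mm
U = ½kδ² = 0.5 × 5.4726 × 77.6² = 16477 N·mm = 16.477 J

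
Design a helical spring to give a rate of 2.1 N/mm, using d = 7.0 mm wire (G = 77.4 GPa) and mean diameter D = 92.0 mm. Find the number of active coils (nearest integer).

14

N_a = Gd⁴/(8D³k) = (77.4×10³ × 7.0⁴)/(8 × 92.0³ × 2.1)
    = 1.85837e+08 / 1.3082e+07 = 14.21 → 14 coils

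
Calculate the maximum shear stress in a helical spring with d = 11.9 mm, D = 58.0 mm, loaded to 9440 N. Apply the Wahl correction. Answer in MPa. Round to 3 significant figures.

1090 MPa

Spring index C = D/d = 58.0/11.9 = 4.8739
K_W = (4C−1)/(4C−4) + 0.615/C = 18.496/15.496 + 0.1262 = 1.3198
τ₀ = 8FD/(πd³) = 8·9440·58.0/(π·11.9³) = 4.38016e+06/5294.1 = 827.37 MPa
τ_max = K·τ₀ = 1.3198 × 827.37 = 1091.9 MPa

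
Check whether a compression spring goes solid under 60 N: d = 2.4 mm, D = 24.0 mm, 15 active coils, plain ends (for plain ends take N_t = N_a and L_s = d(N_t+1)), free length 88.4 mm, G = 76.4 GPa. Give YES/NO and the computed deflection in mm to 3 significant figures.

k = Gd⁴/(8D³N_a) = (76.4×10³)(2.4⁴)/(8·24.0³·15) = 1.528 N/mm
N_t = 15; L_s = 2.4·16 = 38.4 mm; δ_solid = L₀ − L_s = 88.4 − 38.4 = 50 mm
δ = F/k = 60/1.528 = 39.267 mm
δ < δ_solid → spring does not go solid

NO, δ = 39.3 mm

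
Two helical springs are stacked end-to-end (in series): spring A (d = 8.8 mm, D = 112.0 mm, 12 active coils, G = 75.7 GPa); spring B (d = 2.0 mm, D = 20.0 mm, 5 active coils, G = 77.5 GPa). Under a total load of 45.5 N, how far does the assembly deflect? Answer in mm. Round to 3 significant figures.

25.3 mm

k_A = Gd⁴/(8D³N_a) = (75.7×10³)(8.8⁴)/(8·112.0³·12) = 3.3659 N/mm
k_B = Gd⁴/(8D³N_a) = (77.5×10³)(2.0⁴)/(8·20.0³·5) = 3.875 N/mm
Series: 1/k_eq = 1/3.3659 + 1/3.875 = 0.55516; k_eq = 1.8013 N/mm
δ = F/k_eq = 45.5/1.8013 = 25.26 mm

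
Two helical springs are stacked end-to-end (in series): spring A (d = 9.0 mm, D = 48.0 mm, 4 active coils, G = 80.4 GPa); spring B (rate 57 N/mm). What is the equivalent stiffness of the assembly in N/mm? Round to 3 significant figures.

k_A = Gd⁴/(8D³N_a) = (80.4×10³)(9.0⁴)/(8·48.0³·4) = 149.06 N/mm
Series: 1/k_eq = 1/149.06 + 1/57 = 0.024253; k_eq = 41.233 N/mm

41.2 N/mm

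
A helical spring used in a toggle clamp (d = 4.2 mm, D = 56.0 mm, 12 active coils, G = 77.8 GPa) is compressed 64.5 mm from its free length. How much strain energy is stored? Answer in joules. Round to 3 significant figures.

2.99 J

k = Gd⁴/(8D³N_a) = (77.8×10³)(4.2⁴)/(8·56.0³·12) = 1.436 N/mm
U = ½kδ² = 0.5 × 1.436 × 64.5² = 2987 N·mm = 2.987 J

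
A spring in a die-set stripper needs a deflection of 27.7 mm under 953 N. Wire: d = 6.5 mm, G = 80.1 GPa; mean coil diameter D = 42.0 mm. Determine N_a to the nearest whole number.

7

Required rate k = F/δ = 953/27.7 = 34.404 N/mm
N_a = Gd⁴/(8D³k) = (80.1×10³ × 6.5⁴)/(8 × 42.0³ × 34.404)
    = 1.42984e+08 / 2.03916e+07 = 7.012 → 7 coils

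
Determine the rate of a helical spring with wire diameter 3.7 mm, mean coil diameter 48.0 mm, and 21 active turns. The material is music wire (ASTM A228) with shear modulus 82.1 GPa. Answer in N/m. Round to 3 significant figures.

828 N/m

k = Gd⁴/(8D³N_a) = (82.1×10³ × 3.7⁴) / (8 × 48.0³ × 21)
  = 1.53869e+07 / 1.85795e+07 = 0.82817 N/mm = 828.17 N/m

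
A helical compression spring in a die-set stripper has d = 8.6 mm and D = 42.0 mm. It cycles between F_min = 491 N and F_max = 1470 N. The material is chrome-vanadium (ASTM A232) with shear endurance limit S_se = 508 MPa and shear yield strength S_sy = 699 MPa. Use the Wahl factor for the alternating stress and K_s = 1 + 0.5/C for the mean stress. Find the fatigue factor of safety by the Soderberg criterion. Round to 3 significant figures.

C = D/d = 42.0/8.6 = 4.8837; K_W = (4C−1)/(4C−4)+0.615/C = 1.3190; K_s = 1+0.5/C = 1.1024
F_a = (F_max−F_min)/2 = 489.5 N; F_m = (F_max+F_min)/2 = 980.5 N
τ_a = K_W·8F_aD/(πd³) = 1.3190 × 82.309 = 108.57 MPa
τ_m = K_s·8F_mD/(πd³) = 1.1024 × 164.87 = 181.75 MPa
Soderberg: 1/n_f = τ_a/S_se + τ_m/S_sy = 108.57/508 + 181.75/699 = 0.21372 + 0.26001 = 0.47373
n_f = 1/0.47373 = 2.111

2.11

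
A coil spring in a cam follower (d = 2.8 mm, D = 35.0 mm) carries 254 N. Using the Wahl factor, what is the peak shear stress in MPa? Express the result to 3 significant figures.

Spring index C = D/d = 35.0/2.8 = 12.5000
K_W = (4C−1)/(4C−4) + 0.615/C = 49.000/46.000 + 0.0492 = 1.1144
τ₀ = 8FD/(πd³) = 8·254·35.0/(π·2.8³) = 71120/68.964 = 1031.3 MPa
τ_max = K·τ₀ = 1.1144 × 1031.3 = 1149.3 MPa

1150 MPa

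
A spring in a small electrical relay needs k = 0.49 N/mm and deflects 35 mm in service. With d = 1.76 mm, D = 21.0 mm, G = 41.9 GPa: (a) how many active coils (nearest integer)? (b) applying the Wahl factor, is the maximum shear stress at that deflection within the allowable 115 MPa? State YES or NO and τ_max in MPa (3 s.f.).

N_a = Gd⁴/(8D³k) = (41.9×10³)(1.76⁴)/(8·21.0³·0.49) = 11.07 → N_a = 11
Actual rate k = Gd⁴/(8D³·11) = 0.49331 N/mm
Working load F = kδ = 0.49331·35 = 17.266 N
C = 21.0/1.76 = 11.9318; K_W = (4C−1)/(4C−4)+0.615/C = 1.1201
τ_max = K_W·8FD/(πd³) = 1.1201·169.36 = 189.71 MPa
τ_max > 115 MPa → exceeds allowable

(a) 11 coils; (b) NO, τ_max = 190 MPa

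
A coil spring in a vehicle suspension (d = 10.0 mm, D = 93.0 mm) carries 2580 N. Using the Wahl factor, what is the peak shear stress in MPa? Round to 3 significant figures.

707 MPa

Spring index C = D/d = 93.0/10.0 = 9.3000
K_W = (4C−1)/(4C−4) + 0.615/C = 36.200/33.200 + 0.0661 = 1.1565
τ₀ = 8FD/(πd³) = 8·2580·93.0/(π·10.0³) = 1.91952e+06/3141.6 = 611 MPa
τ_max = K·τ₀ = 1.1565 × 611 = 706.62 MPa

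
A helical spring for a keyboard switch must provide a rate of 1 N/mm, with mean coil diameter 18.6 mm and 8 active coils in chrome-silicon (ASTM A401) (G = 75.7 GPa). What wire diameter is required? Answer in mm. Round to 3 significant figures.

1.53 mm

d = (8D³N_a·k / G)^(1/4) = (8·18.6³·8·1 / (75.7×10³))^0.25
  = (5.4403)^0.25 = 1.5272 mm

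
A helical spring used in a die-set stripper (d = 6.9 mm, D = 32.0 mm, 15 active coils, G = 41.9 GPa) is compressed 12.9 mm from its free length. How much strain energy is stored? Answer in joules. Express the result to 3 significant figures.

k = Gd⁴/(8D³N_a) = (41.9×10³)(6.9⁴)/(8·32.0³·15) = 24.153 N/mm
U = ½kδ² = 0.5 × 24.153 × 12.9² = 2009.7 N·mm = 2.0097 J

2.01 J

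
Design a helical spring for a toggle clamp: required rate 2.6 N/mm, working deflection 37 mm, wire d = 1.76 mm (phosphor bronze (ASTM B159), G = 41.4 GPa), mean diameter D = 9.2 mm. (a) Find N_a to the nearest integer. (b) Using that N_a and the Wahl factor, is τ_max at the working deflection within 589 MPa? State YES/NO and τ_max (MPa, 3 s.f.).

N_a = Gd⁴/(8D³k) = (41.4×10³)(1.76⁴)/(8·9.2³·2.6) = 24.53 → N_a = 25
Actual rate k = Gd⁴/(8D³·25) = 2.5507 N/mm
Working load F = kδ = 2.5507·37 = 94.375 N
C = 9.2/1.76 = 5.2273; K_W = (4C−1)/(4C−4)+0.615/C = 1.2951
τ_max = K_W·8FD/(πd³) = 1.2951·405.55 = 525.22 MPa
τ_max ≤ 589 MPa → acceptable

(a) 25 coils; (b) YES, τ_max = 525 MPa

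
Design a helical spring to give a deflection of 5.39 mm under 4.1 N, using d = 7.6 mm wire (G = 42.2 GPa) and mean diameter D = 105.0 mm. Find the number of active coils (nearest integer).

20

Required rate k = F/δ = 4.1/5.39 = 0.76067 N/mm
N_a = Gd⁴/(8D³k) = (42.2×10³ × 7.6⁴)/(8 × 105.0³ × 0.76067)
    = 1.40788e+08 / 7.04455e+06 = 19.99 → 20 coils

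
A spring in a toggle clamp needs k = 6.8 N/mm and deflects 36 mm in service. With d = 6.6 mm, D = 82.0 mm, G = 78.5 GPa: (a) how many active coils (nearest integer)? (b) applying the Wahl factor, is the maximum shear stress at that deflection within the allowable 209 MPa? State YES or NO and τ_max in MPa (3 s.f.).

(a) 5 coils; (b) YES, τ_max = 197 MPa

N_a = Gd⁴/(8D³k) = (78.5×10³)(6.6⁴)/(8·82.0³·6.8) = 4.966 → N_a = 5
Actual rate k = Gd⁴/(8D³·5) = 6.7537 N/mm
Working load F = kδ = 6.7537·36 = 243.13 N
C = 82.0/6.6 = 12.4242; K_W = (4C−1)/(4C−4)+0.615/C = 1.1151
τ_max = K_W·8FD/(πd³) = 1.1151·176.59 = 196.93 MPa
τ_max ≤ 209 MPa → acceptable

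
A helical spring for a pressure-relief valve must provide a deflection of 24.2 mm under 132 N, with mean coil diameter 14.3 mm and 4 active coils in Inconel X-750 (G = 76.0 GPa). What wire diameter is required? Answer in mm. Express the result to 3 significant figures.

1.61 mm

Required rate k = F/δ = 132/24.2 = 5.4545 N/mm
d = (8D³N_a·k / G)^(1/4) = (8·14.3³·4·5.4545 / (76.0×10³))^0.25
  = (6.7159)^0.25 = 1.6098 mm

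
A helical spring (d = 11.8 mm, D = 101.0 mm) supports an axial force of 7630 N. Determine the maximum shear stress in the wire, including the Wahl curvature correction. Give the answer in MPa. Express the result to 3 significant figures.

1400 MPa

Spring index C = D/d = 101.0/11.8 = 8.5593
K_W = (4C−1)/(4C−4) + 0.615/C = 33.237/30.237 + 0.0719 = 1.1711
τ₀ = 8FD/(πd³) = 8·7630·101.0/(π·11.8³) = 6.16504e+06/5161.7 = 1194.4 MPa
τ_max = K·τ₀ = 1.1711 × 1194.4 = 1398.7 MPa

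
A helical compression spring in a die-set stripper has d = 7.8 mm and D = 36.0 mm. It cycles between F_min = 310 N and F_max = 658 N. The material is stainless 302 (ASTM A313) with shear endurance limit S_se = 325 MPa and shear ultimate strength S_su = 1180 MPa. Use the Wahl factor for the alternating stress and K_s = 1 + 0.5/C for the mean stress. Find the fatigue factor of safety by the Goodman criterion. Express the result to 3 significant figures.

C = D/d = 36.0/7.8 = 4.6154; K_W = (4C−1)/(4C−4)+0.615/C = 1.3407; K_s = 1+0.5/C = 1.1083
F_a = (F_max−F_min)/2 = 174 N; F_m = (F_max+F_min)/2 = 484 N
τ_a = K_W·8F_aD/(πd³) = 1.3407 × 33.613 = 45.065 MPa
τ_m = K_s·8F_mD/(πd³) = 1.1083 × 93.498 = 103.63 MPa
Goodman: 1/n_f = τ_a/S_se + τ_m/S_su = 45.065/325 + 103.63/1180 = 0.13866 + 0.08782 = 0.22648
n_f = 1/0.22648 = 4.415

4.42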